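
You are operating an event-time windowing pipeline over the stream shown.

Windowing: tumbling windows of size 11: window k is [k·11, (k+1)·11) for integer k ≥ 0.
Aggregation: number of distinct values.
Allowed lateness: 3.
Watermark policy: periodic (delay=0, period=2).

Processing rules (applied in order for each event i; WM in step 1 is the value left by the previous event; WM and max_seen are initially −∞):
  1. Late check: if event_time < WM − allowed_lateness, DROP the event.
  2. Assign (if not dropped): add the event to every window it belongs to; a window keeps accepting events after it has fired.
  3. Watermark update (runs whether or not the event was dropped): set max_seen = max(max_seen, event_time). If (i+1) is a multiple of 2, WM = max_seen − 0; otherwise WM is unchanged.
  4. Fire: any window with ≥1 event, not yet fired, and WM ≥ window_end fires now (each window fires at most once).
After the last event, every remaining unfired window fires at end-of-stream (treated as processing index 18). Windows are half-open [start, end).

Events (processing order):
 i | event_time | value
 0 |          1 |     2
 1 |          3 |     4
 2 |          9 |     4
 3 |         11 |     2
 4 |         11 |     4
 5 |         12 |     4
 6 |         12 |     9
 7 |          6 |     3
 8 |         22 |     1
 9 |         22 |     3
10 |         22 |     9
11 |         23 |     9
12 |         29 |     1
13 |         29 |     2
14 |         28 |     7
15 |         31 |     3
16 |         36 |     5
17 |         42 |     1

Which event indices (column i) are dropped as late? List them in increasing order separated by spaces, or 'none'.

7

i=0 t=1 v=2: → [0,11); WM=−∞
i=1 t=3 v=4: → [0,11); WM=3
i=2 t=9 v=4: → [0,11); WM=3
i=3 t=11 v=2: → [11,22); WM=11; [0,11) fires=2
i=4 t=11 v=4: → [11,22); WM=11
i=5 t=12 v=4: → [11,22); WM=12
i=6 t=12 v=9: → [11,22); WM=12
i=7 t=6 v=3: DROP (t<12-3); WM=12
i=8 t=22 v=1: → [22,33); WM=12
i=9 t=22 v=3: → [22,33); WM=22; [11,22) fires=3
i=10 t=22 v=9: → [22,33); WM=22
i=11 t=23 v=9: → [22,33); WM=23
i=12 t=29 v=1: → [22,33); WM=23
i=13 t=29 v=2: → [22,33); WM=29
i=14 t=28 v=7: → [22,33); WM=29
i=15 t=31 v=3: → [22,33); WM=31
i=16 t=36 v=5: → [33,44); WM=31
i=17 t=42 v=1: → [33,44); WM=42; [22,33) fires=5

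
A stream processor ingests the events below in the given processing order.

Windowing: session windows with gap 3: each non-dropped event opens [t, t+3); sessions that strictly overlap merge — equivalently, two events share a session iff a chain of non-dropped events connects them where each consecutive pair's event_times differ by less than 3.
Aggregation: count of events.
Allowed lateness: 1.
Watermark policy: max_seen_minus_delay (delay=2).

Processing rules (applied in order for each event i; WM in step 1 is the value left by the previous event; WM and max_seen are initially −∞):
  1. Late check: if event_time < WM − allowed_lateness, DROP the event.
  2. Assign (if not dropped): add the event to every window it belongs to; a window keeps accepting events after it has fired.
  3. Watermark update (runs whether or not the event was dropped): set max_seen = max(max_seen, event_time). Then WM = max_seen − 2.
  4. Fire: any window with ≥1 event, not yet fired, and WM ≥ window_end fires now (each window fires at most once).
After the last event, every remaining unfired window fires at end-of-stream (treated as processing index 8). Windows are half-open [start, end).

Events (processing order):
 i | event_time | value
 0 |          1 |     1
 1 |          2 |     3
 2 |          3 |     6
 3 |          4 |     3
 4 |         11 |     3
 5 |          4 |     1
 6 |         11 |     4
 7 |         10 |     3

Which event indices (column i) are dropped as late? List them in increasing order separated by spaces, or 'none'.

i=0 t=1 v=1: → [1,4); WM=-1
i=1 t=2 v=3: → [1,5); WM=0
i=2 t=3 v=6: → [1,6); WM=1
i=3 t=4 v=3: → [1,7); WM=2
i=4 t=11 v=3: → [11,14); WM=9
i=5 t=4 v=1: DROP (t<9-1); WM=9
i=6 t=11 v=4: → [11,14); WM=9
i=7 t=10 v=3: → [10,14); WM=9

5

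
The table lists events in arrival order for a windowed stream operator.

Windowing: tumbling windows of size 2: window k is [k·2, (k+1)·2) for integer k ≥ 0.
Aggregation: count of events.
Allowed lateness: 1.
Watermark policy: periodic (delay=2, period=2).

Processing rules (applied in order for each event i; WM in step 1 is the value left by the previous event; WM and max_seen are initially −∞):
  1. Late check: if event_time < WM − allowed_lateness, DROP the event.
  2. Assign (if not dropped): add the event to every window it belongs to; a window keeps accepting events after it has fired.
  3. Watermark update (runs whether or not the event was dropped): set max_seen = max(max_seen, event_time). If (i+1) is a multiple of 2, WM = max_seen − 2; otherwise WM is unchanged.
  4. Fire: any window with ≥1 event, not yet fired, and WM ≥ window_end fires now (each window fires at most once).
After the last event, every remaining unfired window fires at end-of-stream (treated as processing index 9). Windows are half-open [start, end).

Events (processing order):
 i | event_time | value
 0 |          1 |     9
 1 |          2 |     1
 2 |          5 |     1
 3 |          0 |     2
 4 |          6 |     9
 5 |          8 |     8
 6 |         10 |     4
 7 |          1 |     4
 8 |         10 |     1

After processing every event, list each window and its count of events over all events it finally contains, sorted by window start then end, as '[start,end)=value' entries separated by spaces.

i=0 t=1 v=9: → [0,2); WM=−∞
i=1 t=2 v=1: → [2,4); WM=0
i=2 t=5 v=1: → [4,6); WM=0
i=3 t=0 v=2: → [0,2); WM=3; [0,2) fires=2
i=4 t=6 v=9: → [6,8); WM=3
i=5 t=8 v=8: → [8,10); WM=6; [2,4) fires=1 [4,6) fires=1
i=6 t=10 v=4: → [10,12); WM=6
i=7 t=1 v=4: DROP (t<6-1); WM=8; [6,8) fires=1
i=8 t=10 v=1: → [10,12); WM=8

[0,2)=2 [2,4)=1 [4,6)=1 [6,8)=1 [8,10)=1 [10,12)=2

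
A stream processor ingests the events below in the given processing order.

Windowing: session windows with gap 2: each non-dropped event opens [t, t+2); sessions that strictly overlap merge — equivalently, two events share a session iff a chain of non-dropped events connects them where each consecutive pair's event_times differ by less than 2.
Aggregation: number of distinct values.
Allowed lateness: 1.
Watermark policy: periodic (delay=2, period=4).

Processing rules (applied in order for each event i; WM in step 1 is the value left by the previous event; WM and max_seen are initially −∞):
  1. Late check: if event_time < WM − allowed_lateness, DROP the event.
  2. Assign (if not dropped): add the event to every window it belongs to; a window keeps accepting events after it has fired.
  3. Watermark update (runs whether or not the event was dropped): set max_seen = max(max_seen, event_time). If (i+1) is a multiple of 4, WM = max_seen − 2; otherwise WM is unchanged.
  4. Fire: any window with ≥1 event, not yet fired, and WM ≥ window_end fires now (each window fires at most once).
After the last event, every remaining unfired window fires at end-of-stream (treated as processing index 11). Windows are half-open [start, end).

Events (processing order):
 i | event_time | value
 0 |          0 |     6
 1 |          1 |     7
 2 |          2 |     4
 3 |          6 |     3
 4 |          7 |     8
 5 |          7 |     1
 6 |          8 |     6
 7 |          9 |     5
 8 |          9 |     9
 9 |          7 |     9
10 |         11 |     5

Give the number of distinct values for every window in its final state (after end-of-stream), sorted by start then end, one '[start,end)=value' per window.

i=0 t=0 v=6: → [0,2); WM=−∞
i=1 t=1 v=7: → [0,3); WM=−∞
i=2 t=2 v=4: → [0,4); WM=−∞
i=3 t=6 v=3: → [6,8); WM=4
i=4 t=7 v=8: → [6,9); WM=4
i=5 t=7 v=1: → [6,9); WM=4
i=6 t=8 v=6: → [6,10); WM=4
i=7 t=9 v=5: → [6,11); WM=7
i=8 t=9 v=9: → [6,11); WM=7
i=9 t=7 v=9: → [6,11); WM=7
i=10 t=11 v=5: → [11,13); WM=7

[0,4)=3 [6,11)=6 [11,13)=1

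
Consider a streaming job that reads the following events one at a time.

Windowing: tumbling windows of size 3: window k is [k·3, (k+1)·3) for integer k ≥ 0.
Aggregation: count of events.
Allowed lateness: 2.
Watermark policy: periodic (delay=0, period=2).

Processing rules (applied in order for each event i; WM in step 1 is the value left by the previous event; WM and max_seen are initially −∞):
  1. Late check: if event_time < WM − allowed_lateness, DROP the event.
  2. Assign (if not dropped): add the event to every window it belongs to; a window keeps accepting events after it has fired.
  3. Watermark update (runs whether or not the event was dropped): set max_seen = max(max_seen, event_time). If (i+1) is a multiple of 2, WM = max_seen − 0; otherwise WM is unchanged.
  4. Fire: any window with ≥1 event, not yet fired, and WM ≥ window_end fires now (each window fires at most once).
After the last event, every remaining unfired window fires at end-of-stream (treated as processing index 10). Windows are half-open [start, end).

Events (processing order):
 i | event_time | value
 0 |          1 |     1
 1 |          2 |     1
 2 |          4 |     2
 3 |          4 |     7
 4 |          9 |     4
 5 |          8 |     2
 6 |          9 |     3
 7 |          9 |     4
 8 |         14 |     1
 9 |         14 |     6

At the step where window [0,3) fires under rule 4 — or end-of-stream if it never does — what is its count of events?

2

i=0 t=1 v=1: → [0,3); WM=−∞
i=1 t=2 v=1: → [0,3); WM=2
i=2 t=4 v=2: → [3,6); WM=2
i=3 t=4 v=7: → [3,6); WM=4; [0,3) fires=2
i=4 t=9 v=4: → [9,12); WM=4
i=5 t=8 v=2: → [6,9); WM=9; [3,6) fires=2 [6,9) fires=1
i=6 t=9 v=3: → [9,12); WM=9
i=7 t=9 v=4: → [9,12); WM=9
i=8 t=14 v=1: → [12,15); WM=9
i=9 t=14 v=6: → [12,15); WM=14; [9,12) fires=3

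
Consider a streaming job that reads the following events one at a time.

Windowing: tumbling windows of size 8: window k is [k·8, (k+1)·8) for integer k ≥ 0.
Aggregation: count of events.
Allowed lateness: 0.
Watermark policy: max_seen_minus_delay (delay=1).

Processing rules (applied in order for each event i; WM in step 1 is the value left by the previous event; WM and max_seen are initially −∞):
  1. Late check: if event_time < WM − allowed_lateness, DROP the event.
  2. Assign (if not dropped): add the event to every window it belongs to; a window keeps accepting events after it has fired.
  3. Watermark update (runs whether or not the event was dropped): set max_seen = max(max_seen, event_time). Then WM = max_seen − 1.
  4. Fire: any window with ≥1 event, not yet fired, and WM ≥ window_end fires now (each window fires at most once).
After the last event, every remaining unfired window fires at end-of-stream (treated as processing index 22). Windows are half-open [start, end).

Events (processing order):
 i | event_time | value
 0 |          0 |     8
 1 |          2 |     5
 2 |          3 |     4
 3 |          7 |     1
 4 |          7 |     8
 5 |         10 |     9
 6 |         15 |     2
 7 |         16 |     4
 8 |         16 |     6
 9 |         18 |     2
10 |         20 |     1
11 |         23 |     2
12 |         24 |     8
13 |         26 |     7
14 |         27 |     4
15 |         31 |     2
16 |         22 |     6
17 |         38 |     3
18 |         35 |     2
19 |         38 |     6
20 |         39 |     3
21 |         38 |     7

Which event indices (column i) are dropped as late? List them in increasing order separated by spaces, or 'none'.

i=0 t=0 v=8: → [0,8); WM=-1
i=1 t=2 v=5: → [0,8); WM=1
i=2 t=3 v=4: → [0,8); WM=2
i=3 t=7 v=1: → [0,8); WM=6
i=4 t=7 v=8: → [0,8); WM=6
i=5 t=10 v=9: → [8,16); WM=9; [0,8) fires=5
i=6 t=15 v=2: → [8,16); WM=14
i=7 t=16 v=4: → [16,24); WM=15
i=8 t=16 v=6: → [16,24); WM=15
i=9 t=18 v=2: → [16,24); WM=17; [8,16) fires=2
i=10 t=20 v=1: → [16,24); WM=19
i=11 t=23 v=2: → [16,24); WM=22
i=12 t=24 v=8: → [24,32); WM=23
i=13 t=26 v=7: → [24,32); WM=25; [16,24) fires=5
i=14 t=27 v=4: → [24,32); WM=26
i=15 t=31 v=2: → [24,32); WM=30
i=16 t=22 v=6: DROP (t<30-0); WM=30
i=17 t=38 v=3: → [32,40); WM=37; [24,32) fires=4
i=18 t=35 v=2: DROP (t<37-0); WM=37
i=19 t=38 v=6: → [32,40); WM=37
i=20 t=39 v=3: → [32,40); WM=38
i=21 t=38 v=7: → [32,40); WM=38

16 18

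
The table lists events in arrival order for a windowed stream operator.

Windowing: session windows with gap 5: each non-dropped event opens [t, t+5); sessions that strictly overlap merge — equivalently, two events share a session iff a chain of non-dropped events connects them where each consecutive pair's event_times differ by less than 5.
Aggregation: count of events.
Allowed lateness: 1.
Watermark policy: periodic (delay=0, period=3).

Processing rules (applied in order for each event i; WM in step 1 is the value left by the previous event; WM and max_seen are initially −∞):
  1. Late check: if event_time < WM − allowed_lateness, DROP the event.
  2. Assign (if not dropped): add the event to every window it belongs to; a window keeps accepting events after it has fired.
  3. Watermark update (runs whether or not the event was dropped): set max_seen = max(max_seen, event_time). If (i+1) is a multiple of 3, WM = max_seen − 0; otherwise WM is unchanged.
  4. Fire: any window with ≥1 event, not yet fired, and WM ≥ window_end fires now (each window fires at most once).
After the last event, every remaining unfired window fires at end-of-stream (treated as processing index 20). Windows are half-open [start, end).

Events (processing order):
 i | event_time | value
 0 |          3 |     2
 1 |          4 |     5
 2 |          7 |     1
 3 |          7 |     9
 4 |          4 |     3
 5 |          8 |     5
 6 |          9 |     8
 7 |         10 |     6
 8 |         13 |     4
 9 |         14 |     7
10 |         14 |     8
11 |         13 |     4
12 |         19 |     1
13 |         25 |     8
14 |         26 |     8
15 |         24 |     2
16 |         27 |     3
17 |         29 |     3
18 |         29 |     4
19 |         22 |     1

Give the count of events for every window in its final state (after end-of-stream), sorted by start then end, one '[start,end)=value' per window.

i=0 t=3 v=2: → [3,8); WM=−∞
i=1 t=4 v=5: → [3,9); WM=−∞
i=2 t=7 v=1: → [3,12); WM=7
i=3 t=7 v=9: → [3,12); WM=7
i=4 t=4 v=3: DROP (t<7-1); WM=7
i=5 t=8 v=5: → [3,13); WM=8
i=6 t=9 v=8: → [3,14); WM=8
i=7 t=10 v=6: → [3,15); WM=8
i=8 t=13 v=4: → [3,18); WM=13
i=9 t=14 v=7: → [3,19); WM=13
i=10 t=14 v=8: → [3,19); WM=13
i=11 t=13 v=4: → [3,19); WM=14
i=12 t=19 v=1: → [19,24); WM=14
i=13 t=25 v=8: → [25,30); WM=14
i=14 t=26 v=8: → [25,31); WM=26
i=15 t=24 v=2: DROP (t<26-1); WM=26
i=16 t=27 v=3: → [25,32); WM=26
i=17 t=29 v=3: → [25,34); WM=29
i=18 t=29 v=4: → [25,34); WM=29
i=19 t=22 v=1: DROP (t<29-1); WM=29

[3,19)=11 [19,24)=1 [25,34)=5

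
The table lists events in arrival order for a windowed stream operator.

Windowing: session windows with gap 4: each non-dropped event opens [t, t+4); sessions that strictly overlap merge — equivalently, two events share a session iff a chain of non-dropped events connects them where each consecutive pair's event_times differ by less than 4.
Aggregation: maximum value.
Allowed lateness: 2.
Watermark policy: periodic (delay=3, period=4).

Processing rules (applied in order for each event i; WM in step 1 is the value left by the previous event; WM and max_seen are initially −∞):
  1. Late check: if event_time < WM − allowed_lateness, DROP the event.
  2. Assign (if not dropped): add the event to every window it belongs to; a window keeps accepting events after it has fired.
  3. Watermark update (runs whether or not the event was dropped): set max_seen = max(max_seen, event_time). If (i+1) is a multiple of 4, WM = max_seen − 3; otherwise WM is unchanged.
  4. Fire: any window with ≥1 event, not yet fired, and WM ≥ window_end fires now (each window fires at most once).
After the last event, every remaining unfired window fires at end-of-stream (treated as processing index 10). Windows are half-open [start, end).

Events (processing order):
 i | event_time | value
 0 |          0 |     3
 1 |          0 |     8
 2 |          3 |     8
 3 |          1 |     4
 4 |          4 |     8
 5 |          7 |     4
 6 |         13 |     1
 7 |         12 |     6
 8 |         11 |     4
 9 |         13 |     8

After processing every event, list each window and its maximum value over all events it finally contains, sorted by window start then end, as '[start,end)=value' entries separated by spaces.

i=0 t=0 v=3: → [0,4); WM=−∞
i=1 t=0 v=8: → [0,4); WM=−∞
i=2 t=3 v=8: → [0,7); WM=−∞
i=3 t=1 v=4: → [0,7); WM=0
i=4 t=4 v=8: → [0,8); WM=0
i=5 t=7 v=4: → [0,11); WM=0
i=6 t=13 v=1: → [13,17); WM=0
i=7 t=12 v=6: → [12,17); WM=10
i=8 t=11 v=4: → [11,17); WM=10
i=9 t=13 v=8: → [11,17); WM=10

[0,11)=8 [11,17)=8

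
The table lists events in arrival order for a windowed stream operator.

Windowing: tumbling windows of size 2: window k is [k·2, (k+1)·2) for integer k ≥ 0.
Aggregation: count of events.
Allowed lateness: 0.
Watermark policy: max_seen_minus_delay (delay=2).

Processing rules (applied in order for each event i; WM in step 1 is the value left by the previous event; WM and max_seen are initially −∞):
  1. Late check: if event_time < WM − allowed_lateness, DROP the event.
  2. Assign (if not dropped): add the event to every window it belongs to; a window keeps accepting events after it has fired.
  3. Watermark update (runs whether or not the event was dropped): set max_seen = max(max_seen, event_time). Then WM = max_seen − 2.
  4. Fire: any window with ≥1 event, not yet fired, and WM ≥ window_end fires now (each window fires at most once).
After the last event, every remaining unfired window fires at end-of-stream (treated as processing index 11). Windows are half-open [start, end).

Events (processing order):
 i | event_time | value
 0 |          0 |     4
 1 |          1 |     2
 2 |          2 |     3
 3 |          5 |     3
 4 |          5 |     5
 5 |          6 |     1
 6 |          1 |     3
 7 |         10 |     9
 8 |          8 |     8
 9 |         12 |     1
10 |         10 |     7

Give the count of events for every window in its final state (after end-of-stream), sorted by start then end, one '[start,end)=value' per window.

[0,2)=2 [2,4)=1 [4,6)=2 [6,8)=1 [8,10)=1 [10,12)=2 [12,14)=1

i=0 t=0 v=4: → [0,2); WM=-2
i=1 t=1 v=2: → [0,2); WM=-1
i=2 t=2 v=3: → [2,4); WM=0
i=3 t=5 v=3: → [4,6); WM=3; [0,2) fires=2
i=4 t=5 v=5: → [4,6); WM=3
i=5 t=6 v=1: → [6,8); WM=4; [2,4) fires=1
i=6 t=1 v=3: DROP (t<4-0); WM=4
i=7 t=10 v=9: → [10,12); WM=8; [4,6) fires=2 [6,8) fires=1
i=8 t=8 v=8: → [8,10); WM=8
i=9 t=12 v=1: → [12,14); WM=10; [8,10) fires=1
i=10 t=10 v=7: → [10,12); WM=10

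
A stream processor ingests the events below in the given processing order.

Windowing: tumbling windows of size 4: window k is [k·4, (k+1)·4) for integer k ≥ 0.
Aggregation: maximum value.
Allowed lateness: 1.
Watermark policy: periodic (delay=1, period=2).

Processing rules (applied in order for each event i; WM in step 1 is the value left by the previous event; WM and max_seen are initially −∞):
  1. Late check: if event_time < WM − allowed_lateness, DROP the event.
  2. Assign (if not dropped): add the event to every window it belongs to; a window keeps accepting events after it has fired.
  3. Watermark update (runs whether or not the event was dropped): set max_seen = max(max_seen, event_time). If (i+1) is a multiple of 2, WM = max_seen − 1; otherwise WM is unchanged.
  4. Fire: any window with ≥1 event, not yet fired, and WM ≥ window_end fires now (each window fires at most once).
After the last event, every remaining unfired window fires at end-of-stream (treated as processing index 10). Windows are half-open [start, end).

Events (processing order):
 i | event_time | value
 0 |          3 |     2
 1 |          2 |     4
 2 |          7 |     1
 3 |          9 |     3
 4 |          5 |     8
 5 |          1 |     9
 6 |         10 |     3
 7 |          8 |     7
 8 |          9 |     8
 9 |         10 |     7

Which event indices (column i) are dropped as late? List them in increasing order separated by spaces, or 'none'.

i=0 t=3 v=2: → [0,4); WM=−∞
i=1 t=2 v=4: → [0,4); WM=2
i=2 t=7 v=1: → [4,8); WM=2
i=3 t=9 v=3: → [8,12); WM=8; [0,4) fires=4 [4,8) fires=1
i=4 t=5 v=8: DROP (t<8-1); WM=8
i=5 t=1 v=9: DROP (t<8-1); WM=8
i=6 t=10 v=3: → [8,12); WM=8
i=7 t=8 v=7: → [8,12); WM=9
i=8 t=9 v=8: → [8,12); WM=9
i=9 t=10 v=7: → [8,12); WM=9

4 5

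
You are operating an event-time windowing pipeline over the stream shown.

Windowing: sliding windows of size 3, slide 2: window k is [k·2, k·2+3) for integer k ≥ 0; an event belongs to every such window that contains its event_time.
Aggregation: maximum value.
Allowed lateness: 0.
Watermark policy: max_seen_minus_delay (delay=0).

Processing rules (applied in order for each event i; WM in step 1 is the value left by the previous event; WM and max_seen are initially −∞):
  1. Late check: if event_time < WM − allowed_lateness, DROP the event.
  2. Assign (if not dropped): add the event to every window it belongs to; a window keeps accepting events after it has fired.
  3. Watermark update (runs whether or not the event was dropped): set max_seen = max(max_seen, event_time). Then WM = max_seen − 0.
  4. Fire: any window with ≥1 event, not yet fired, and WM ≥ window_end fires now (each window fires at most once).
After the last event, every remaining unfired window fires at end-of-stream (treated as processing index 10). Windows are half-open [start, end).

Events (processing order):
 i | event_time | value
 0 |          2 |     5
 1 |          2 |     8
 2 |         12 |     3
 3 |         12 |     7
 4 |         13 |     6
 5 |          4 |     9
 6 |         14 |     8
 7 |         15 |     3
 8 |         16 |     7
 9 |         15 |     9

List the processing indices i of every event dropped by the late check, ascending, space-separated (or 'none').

i=0 t=2 v=5: → [2,5),[0,3); WM=2
i=1 t=2 v=8: → [2,5),[0,3); WM=2
i=2 t=12 v=3: → [12,15),[10,13); WM=12; [0,3) fires=8 [2,5) fires=8
i=3 t=12 v=7: → [12,15),[10,13); WM=12
i=4 t=13 v=6: → [12,15); WM=13; [10,13) fires=7
i=5 t=4 v=9: DROP (t<13-0); WM=13
i=6 t=14 v=8: → [14,17),[12,15); WM=14
i=7 t=15 v=3: → [14,17); WM=15; [12,15) fires=8
i=8 t=16 v=7: → [16,19),[14,17); WM=16
i=9 t=15 v=9: DROP (t<16-0); WM=16

5 9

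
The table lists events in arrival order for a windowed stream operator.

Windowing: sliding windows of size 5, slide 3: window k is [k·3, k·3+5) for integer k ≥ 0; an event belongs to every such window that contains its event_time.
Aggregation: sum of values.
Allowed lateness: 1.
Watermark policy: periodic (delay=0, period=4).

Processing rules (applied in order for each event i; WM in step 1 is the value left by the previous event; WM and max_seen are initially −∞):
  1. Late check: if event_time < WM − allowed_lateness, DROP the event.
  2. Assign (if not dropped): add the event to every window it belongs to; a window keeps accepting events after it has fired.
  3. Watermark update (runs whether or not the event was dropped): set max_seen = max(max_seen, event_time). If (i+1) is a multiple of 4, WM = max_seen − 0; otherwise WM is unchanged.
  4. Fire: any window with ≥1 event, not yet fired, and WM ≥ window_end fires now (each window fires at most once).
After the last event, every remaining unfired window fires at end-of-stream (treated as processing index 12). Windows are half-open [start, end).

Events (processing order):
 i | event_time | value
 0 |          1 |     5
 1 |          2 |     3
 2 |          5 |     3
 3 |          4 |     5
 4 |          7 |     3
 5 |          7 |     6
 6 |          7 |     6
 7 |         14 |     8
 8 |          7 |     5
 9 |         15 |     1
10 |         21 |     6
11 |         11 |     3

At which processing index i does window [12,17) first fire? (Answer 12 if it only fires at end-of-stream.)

i=0 t=1 v=5: → [0,5); WM=−∞
i=1 t=2 v=3: → [0,5); WM=−∞
i=2 t=5 v=3: → [3,8); WM=−∞
i=3 t=4 v=5: → [3,8),[0,5); WM=5; [0,5) fires=13
i=4 t=7 v=3: → [6,11),[3,8); WM=5
i=5 t=7 v=6: → [6,11),[3,8); WM=5
i=6 t=7 v=6: → [6,11),[3,8); WM=5
i=7 t=14 v=8: → [12,17); WM=14; [3,8) fires=23 [6,11) fires=15
i=8 t=7 v=5: DROP (t<14-1); WM=14
i=9 t=15 v=1: → [15,20),[12,17); WM=14
i=10 t=21 v=6: → [21,26),[18,23); WM=14
i=11 t=11 v=3: DROP (t<14-1); WM=21; [12,17) fires=9 [15,20) fires=1

11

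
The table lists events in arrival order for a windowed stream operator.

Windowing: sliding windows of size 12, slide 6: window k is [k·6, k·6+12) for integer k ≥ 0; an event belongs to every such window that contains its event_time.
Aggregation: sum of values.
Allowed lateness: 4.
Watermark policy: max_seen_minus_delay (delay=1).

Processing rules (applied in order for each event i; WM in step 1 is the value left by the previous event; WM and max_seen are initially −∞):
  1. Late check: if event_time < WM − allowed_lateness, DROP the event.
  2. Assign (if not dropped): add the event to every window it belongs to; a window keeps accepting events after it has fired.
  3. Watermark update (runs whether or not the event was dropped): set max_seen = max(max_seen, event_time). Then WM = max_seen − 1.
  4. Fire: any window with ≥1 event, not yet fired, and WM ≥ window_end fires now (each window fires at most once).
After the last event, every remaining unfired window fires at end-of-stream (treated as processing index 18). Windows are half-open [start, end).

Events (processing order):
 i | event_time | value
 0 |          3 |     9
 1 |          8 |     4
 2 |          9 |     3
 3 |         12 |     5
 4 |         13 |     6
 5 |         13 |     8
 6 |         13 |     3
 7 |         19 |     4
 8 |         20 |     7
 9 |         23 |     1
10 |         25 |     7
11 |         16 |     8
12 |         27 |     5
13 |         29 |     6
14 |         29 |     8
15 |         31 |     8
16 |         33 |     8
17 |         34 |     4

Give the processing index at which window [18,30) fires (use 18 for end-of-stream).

i=0 t=3 v=9: → [0,12); WM=2
i=1 t=8 v=4: → [6,18),[0,12); WM=7
i=2 t=9 v=3: → [6,18),[0,12); WM=8
i=3 t=12 v=5: → [12,24),[6,18); WM=11
i=4 t=13 v=6: → [12,24),[6,18); WM=12; [0,12) fires=16
i=5 t=13 v=8: → [12,24),[6,18); WM=12
i=6 t=13 v=3: → [12,24),[6,18); WM=12
i=7 t=19 v=4: → [18,30),[12,24); WM=18; [6,18) fires=29
i=8 t=20 v=7: → [18,30),[12,24); WM=19
i=9 t=23 v=1: → [18,30),[12,24); WM=22
i=10 t=25 v=7: → [24,36),[18,30); WM=24; [12,24) fires=34
i=11 t=16 v=8: DROP (t<24-4); WM=24
i=12 t=27 v=5: → [24,36),[18,30); WM=26
i=13 t=29 v=6: → [24,36),[18,30); WM=28
i=14 t=29 v=8: → [24,36),[18,30); WM=28
i=15 t=31 v=8: → [30,42),[24,36); WM=30; [18,30) fires=38
i=16 t=33 v=8: → [30,42),[24,36); WM=32
i=17 t=34 v=4: → [30,42),[24,36); WM=33

15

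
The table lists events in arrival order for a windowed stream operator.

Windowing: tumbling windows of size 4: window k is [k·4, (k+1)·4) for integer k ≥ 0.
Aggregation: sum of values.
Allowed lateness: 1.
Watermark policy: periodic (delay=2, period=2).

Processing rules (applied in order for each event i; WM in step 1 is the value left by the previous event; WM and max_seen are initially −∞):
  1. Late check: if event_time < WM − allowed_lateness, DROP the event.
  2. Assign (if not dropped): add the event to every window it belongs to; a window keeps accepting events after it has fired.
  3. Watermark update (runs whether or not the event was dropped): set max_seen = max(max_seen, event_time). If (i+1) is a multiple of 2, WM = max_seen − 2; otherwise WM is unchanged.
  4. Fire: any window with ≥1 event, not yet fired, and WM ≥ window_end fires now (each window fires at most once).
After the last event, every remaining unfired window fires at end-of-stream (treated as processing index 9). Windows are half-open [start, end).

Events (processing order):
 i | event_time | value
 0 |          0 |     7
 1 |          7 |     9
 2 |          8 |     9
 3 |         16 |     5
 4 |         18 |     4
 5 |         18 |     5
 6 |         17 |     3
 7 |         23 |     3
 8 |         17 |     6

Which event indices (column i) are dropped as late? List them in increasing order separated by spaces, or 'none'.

i=0 t=0 v=7: → [0,4); WM=−∞
i=1 t=7 v=9: → [4,8); WM=5; [0,4) fires=7
i=2 t=8 v=9: → [8,12); WM=5
i=3 t=16 v=5: → [16,20); WM=14; [4,8) fires=9 [8,12) fires=9
i=4 t=18 v=4: → [16,20); WM=14
i=5 t=18 v=5: → [16,20); WM=16
i=6 t=17 v=3: → [16,20); WM=16
i=7 t=23 v=3: → [20,24); WM=21; [16,20) fires=17
i=8 t=17 v=6: DROP (t<21-1); WM=21

8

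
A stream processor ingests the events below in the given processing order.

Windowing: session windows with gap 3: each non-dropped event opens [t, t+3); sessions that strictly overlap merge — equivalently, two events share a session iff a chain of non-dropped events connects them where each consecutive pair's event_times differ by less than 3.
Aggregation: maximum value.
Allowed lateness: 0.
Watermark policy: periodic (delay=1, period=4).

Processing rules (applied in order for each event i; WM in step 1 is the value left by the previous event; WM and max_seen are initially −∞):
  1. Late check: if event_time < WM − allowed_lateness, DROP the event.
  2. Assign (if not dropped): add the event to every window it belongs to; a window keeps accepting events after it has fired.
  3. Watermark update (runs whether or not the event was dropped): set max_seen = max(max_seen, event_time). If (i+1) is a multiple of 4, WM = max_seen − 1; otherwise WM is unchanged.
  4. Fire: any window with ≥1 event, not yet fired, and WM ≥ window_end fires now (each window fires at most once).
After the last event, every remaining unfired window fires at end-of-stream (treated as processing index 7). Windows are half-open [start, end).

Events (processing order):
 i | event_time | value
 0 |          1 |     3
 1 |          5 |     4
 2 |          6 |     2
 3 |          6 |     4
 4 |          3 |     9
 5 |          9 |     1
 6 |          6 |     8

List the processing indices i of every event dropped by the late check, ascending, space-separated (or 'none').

4

i=0 t=1 v=3: → [1,4); WM=−∞
i=1 t=5 v=4: → [5,8); WM=−∞
i=2 t=6 v=2: → [5,9); WM=−∞
i=3 t=6 v=4: → [5,9); WM=5
i=4 t=3 v=9: DROP (t<5-0); WM=5
i=5 t=9 v=1: → [9,12); WM=5
i=6 t=6 v=8: → [5,9); WM=5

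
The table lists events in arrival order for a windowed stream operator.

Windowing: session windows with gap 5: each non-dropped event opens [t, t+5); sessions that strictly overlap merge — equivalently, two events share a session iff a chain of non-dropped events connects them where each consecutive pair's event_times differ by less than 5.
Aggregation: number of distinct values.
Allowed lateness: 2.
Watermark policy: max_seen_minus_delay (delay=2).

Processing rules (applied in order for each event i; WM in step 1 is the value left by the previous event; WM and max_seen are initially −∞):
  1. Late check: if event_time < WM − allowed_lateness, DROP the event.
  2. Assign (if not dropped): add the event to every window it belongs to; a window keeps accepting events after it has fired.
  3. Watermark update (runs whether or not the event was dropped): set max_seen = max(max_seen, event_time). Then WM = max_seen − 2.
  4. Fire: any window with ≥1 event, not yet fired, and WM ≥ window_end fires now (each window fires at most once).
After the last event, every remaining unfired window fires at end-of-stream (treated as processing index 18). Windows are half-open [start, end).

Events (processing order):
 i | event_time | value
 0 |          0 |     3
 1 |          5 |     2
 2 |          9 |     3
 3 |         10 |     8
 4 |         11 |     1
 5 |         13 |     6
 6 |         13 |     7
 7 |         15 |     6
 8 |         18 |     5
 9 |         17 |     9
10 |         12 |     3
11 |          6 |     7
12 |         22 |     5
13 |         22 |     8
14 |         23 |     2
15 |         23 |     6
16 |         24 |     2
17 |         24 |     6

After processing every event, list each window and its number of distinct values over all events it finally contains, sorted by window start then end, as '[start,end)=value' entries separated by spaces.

[0,5)=1 [5,29)=8

i=0 t=0 v=3: → [0,5); WM=-2
i=1 t=5 v=2: → [5,10); WM=3
i=2 t=9 v=3: → [5,14); WM=7
i=3 t=10 v=8: → [5,15); WM=8
i=4 t=11 v=1: → [5,16); WM=9
i=5 t=13 v=6: → [5,18); WM=11
i=6 t=13 v=7: → [5,18); WM=11
i=7 t=15 v=6: → [5,20); WM=13
i=8 t=18 v=5: → [5,23); WM=16
i=9 t=17 v=9: → [5,23); WM=16
i=10 t=12 v=3: DROP (t<16-2); WM=16
i=11 t=6 v=7: DROP (t<16-2); WM=16
i=12 t=22 v=5: → [5,27); WM=20
i=13 t=22 v=8: → [5,27); WM=20
i=14 t=23 v=2: → [5,28); WM=21
i=15 t=23 v=6: → [5,28); WM=21
i=16 t=24 v=2: → [5,29); WM=22
i=17 t=24 v=6: → [5,29); WM=22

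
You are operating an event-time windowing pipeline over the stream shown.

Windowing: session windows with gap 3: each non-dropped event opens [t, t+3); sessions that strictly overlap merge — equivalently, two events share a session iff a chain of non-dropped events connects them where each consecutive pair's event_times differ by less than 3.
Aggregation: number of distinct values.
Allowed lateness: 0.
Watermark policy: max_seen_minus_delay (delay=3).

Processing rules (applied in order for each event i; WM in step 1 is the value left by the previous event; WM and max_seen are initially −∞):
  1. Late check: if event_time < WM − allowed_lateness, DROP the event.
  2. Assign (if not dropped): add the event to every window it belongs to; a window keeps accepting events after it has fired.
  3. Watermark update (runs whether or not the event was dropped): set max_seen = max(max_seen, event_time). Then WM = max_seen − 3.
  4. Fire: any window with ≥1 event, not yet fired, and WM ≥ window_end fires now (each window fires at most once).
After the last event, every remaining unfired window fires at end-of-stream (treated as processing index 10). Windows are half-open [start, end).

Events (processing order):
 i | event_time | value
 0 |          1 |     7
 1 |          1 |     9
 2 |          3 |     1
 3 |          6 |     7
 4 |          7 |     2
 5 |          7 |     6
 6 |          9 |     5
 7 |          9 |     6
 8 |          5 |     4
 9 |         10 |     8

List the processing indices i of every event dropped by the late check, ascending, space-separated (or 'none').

i=0 t=1 v=7: → [1,4); WM=-2
i=1 t=1 v=9: → [1,4); WM=-2
i=2 t=3 v=1: → [1,6); WM=0
i=3 t=6 v=7: → [6,9); WM=3
i=4 t=7 v=2: → [6,10); WM=4
i=5 t=7 v=6: → [6,10); WM=4
i=6 t=9 v=5: → [6,12); WM=6
i=7 t=9 v=6: → [6,12); WM=6
i=8 t=5 v=4: DROP (t<6-0); WM=6
i=9 t=10 v=8: → [6,13); WM=7

8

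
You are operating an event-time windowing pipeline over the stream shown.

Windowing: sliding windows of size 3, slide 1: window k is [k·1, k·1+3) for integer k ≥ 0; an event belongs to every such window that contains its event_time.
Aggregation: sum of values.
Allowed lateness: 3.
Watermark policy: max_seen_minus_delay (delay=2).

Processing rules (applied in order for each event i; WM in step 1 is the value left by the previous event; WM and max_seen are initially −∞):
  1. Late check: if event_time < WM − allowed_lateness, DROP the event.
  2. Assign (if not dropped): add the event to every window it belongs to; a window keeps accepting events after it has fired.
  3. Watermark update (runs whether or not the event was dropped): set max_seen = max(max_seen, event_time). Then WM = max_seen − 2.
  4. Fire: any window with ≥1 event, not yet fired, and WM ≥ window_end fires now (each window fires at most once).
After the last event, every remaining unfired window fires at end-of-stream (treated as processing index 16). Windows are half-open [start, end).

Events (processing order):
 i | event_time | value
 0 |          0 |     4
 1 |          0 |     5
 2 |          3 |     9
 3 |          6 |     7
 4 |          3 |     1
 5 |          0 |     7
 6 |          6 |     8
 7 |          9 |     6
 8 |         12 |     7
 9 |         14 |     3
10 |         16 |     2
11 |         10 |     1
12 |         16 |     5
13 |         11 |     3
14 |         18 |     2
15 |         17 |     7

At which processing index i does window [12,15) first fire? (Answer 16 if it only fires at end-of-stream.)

i=0 t=0 v=4: → [0,3); WM=-2
i=1 t=0 v=5: → [0,3); WM=-2
i=2 t=3 v=9: → [3,6),[2,5),[1,4); WM=1
i=3 t=6 v=7: → [6,9),[5,8),[4,7); WM=4; [0,3) fires=9 [1,4) fires=9
i=4 t=3 v=1: → [3,6),[2,5),[1,4); WM=4
i=5 t=0 v=7: DROP (t<4-3); WM=4
i=6 t=6 v=8: → [6,9),[5,8),[4,7); WM=4
i=7 t=9 v=6: → [9,12),[8,11),[7,10); WM=7; [2,5) fires=10 [3,6) fires=10 [4,7) fires=15
i=8 t=12 v=7: → [12,15),[11,14),[10,13); WM=10; [5,8) fires=15 [6,9) fires=15 [7,10) fires=6
i=9 t=14 v=3: → [14,17),[13,16),[12,15); WM=12; [8,11) fires=6 [9,12) fires=6
i=10 t=16 v=2: → [16,19),[15,18),[14,17); WM=14; [10,13) fires=7 [11,14) fires=7
i=11 t=10 v=1: DROP (t<14-3); WM=14
i=12 t=16 v=5: → [16,19),[15,18),[14,17); WM=14
i=13 t=11 v=3: → [11,14),[10,13),[9,12); WM=14
i=14 t=18 v=2: → [18,21),[17,20),[16,19); WM=16; [12,15) fires=10 [13,16) fires=3
i=15 t=17 v=7: → [17,20),[16,19),[15,18); WM=16

14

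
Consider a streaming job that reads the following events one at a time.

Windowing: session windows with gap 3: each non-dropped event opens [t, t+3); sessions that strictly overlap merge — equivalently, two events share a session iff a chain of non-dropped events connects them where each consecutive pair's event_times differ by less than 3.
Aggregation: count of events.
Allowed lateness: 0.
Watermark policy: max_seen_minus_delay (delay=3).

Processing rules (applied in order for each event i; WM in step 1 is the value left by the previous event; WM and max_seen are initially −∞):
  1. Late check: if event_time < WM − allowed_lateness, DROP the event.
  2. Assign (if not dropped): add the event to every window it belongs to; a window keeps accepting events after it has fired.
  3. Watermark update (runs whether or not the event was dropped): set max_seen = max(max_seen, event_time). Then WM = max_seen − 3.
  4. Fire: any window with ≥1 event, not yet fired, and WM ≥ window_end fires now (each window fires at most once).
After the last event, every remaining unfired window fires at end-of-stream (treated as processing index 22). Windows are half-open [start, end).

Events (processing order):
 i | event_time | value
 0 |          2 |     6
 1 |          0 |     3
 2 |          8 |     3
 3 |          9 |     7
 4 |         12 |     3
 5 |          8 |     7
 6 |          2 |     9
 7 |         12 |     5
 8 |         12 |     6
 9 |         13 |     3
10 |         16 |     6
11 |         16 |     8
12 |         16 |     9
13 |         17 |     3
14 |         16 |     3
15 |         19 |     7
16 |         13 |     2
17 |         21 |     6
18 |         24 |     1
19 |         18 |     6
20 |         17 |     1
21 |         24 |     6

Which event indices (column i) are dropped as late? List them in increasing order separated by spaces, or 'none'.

i=0 t=2 v=6: → [2,5); WM=-1
i=1 t=0 v=3: → [0,5); WM=-1
i=2 t=8 v=3: → [8,11); WM=5
i=3 t=9 v=7: → [8,12); WM=6
i=4 t=12 v=3: → [12,15); WM=9
i=5 t=8 v=7: DROP (t<9-0); WM=9
i=6 t=2 v=9: DROP (t<9-0); WM=9
i=7 t=12 v=5: → [12,15); WM=9
i=8 t=12 v=6: → [12,15); WM=9
i=9 t=13 v=3: → [12,16); WM=10
i=10 t=16 v=6: → [16,19); WM=13
i=11 t=16 v=8: → [16,19); WM=13
i=12 t=16 v=9: → [16,19); WM=13
i=13 t=17 v=3: → [16,20); WM=14
i=14 t=16 v=3: → [16,20); WM=14
i=15 t=19 v=7: → [16,22); WM=16
i=16 t=13 v=2: DROP (t<16-0); WM=16
i=17 t=21 v=6: → [16,24); WM=18
i=18 t=24 v=1: → [24,27); WM=21
i=19 t=18 v=6: DROP (t<21-0); WM=21
i=20 t=17 v=1: DROP (t<21-0); WM=21
i=21 t=24 v=6: → [24,27); WM=21

5 6 16 19 20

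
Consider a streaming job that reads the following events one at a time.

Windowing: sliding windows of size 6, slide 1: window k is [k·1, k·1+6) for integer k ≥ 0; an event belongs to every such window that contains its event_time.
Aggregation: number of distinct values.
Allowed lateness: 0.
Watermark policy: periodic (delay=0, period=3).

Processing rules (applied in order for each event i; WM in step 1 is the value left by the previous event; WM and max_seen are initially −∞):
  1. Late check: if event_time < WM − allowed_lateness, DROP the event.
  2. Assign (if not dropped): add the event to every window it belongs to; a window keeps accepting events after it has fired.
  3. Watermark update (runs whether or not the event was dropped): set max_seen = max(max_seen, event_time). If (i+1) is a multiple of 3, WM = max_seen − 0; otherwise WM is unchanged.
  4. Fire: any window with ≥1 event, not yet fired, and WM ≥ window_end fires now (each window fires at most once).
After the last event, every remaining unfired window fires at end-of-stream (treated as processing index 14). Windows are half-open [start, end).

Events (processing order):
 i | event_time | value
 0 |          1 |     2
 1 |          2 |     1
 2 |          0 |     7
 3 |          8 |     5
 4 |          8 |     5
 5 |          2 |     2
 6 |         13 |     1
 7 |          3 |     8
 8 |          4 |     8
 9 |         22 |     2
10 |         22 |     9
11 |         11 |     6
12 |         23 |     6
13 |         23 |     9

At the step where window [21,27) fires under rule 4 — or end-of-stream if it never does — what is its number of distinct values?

3

i=0 t=1 v=2: → [1,7),[0,6); WM=−∞
i=1 t=2 v=1: → [2,8),[1,7),[0,6); WM=−∞
i=2 t=0 v=7: → [0,6); WM=2
i=3 t=8 v=5: → [8,14),[7,13),[6,12),[5,11),[4,10),[3,9); WM=2
i=4 t=8 v=5: → [8,14),[7,13),[6,12),[5,11),[4,10),[3,9); WM=2
i=5 t=2 v=2: → [2,8),[1,7),[0,6); WM=8; [0,6) fires=3 [1,7) fires=2 [2,8) fires=2
i=6 t=13 v=1: → [13,19),[12,18),[11,17),[10,16),[9,15),[8,14); WM=8
i=7 t=3 v=8: DROP (t<8-0); WM=8
i=8 t=4 v=8: DROP (t<8-0); WM=13; [3,9) fires=1 [4,10) fires=1 [5,11) fires=1 [6,12) fires=1 [7,13) fires=1
i=9 t=22 v=2: → [22,28),[21,27),[20,26),[19,25),[18,24),[17,23); WM=13
i=10 t=22 v=9: → [22,28),[21,27),[20,26),[19,25),[18,24),[17,23); WM=13
i=11 t=11 v=6: DROP (t<13-0); WM=22; [8,14) fires=2 [9,15) fires=1 [10,16) fires=1 [11,17) fires=1 [12,18) fires=1 [13,19) fires=1
i=12 t=23 v=6: → [23,29),[22,28),[21,27),[20,26),[19,25),[18,24); WM=22
i=13 t=23 v=9: → [23,29),[22,28),[21,27),[20,26),[19,25),[18,24); WM=22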